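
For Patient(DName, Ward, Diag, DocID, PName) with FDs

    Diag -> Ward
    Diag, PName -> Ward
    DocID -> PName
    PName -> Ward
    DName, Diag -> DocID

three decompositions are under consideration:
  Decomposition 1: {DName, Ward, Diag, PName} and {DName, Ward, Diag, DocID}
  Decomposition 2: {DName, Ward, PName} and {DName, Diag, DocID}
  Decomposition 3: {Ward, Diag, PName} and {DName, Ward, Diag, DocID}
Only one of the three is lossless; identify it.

Decomposition 1: common = {DName, Ward, Diag}, closure = {DName, Ward, Diag, DocID, PName} → lossless.
Decomposition 2: common = {DName}, closure = {DName} → lossy.
Decomposition 3: common = {Ward, Diag}, closure = {Ward, Diag} → lossy.

Decomposition 1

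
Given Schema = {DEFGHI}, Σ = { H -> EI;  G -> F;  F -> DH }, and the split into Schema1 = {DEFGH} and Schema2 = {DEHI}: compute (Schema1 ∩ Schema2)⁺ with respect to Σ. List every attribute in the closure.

Schema1 ∩ Schema2 = {DEH}.
H → EI applies, adding I
Closure: {DEHI}.

DEHI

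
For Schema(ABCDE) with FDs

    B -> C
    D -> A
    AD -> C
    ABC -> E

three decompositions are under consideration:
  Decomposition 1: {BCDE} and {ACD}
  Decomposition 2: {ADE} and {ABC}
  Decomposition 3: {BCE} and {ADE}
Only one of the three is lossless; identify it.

Decomposition 1: common = {CD}, closure = {ACD} → lossless.
Decomposition 2: common = {A}, closure = {A} → lossy.
Decomposition 3: common = {E}, closure = {E} → lossy.

Decomposition 1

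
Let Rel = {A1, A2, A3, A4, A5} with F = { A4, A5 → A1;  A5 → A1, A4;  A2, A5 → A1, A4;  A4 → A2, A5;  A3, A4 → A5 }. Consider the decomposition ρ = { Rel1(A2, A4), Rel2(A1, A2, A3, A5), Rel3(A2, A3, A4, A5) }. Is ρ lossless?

Chase test. Columns are A1, A2, A3, A4, A5; row i has aⱼ where attribute j ∈ Reli, else bᵢⱼ.
Initial tableau (one row per fragment):
  row 1: b11 a2 b13 a4 b15
  row 2: a1 a2 a3 b24 a5
  row 3: b31 a2 a3 a4 a5
Rows 2 and 3 agree on A5; apply A5→A1, A4 and equate their A1, A4 entries.
Rows 1 and 2 agree on A4; apply A4→A2, A5 and equate their A2, A5 entries.
Rows 1 and 2 agree on A4, A5; apply A4, A5→A1 and equate their A1 entries.
Row 2 is now all distinguished symbols — the join is lossless.

Yes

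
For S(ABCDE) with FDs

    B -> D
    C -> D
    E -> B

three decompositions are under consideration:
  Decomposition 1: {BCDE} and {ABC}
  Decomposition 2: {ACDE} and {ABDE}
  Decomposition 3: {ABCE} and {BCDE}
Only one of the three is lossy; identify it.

Decomposition 1: common = {BC}, closure = {BCD} → lossy.
Decomposition 2: common = {ADE}, closure = {ABDE} → lossless.
Decomposition 3: common = {BCE}, closure = {BCDE} → lossless.

Decomposition 1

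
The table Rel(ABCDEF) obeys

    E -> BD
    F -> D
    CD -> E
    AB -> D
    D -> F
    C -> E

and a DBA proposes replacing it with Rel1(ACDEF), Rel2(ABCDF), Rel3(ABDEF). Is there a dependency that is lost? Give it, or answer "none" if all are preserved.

E → BD lies within Rel3.
F → D lies within Rel1.
CD → E lies within Rel1.
AB → D lies within Rel2.
D → F lies within Rel1.
C → E lies within Rel1.
Every dependency is enforceable on the fragments, so the decomposition is dependency-preserving.

none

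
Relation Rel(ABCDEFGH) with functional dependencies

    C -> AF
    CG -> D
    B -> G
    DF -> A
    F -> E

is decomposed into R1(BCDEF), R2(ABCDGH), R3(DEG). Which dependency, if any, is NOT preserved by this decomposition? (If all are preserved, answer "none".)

DF -> A

Check DF → A: no single fragment contains all of {ADF}, and the restricted closure of {DF} across the fragments never reaches {A}.
C → AF is preserved.
CG → D is preserved.
B → G is preserved.
F → E is preserved.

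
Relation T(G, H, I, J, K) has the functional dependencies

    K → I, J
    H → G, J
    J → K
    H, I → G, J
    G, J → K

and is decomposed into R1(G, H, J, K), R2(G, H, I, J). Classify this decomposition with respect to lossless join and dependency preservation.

lossless and dependency-preserving

Lossless test: (G, H, J)⁺ = {G, H, I, J, K}, which contains all of one fragment — lossless.
Dependency preservation: K → I, J is not contained in any single fragment, but the restricted closure of its left-hand side across the fragments still reaches the right-hand side; the remaining FDs each lie inside some fragment. All dependencies are preserved.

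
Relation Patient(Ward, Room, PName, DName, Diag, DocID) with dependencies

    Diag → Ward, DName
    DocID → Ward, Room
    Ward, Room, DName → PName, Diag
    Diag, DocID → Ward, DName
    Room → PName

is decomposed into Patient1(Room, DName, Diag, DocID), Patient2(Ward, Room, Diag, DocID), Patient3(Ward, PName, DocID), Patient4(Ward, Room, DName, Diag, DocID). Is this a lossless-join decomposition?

Chase test. Columns are Ward, Room, PName, DName, Diag, DocID; row i has aⱼ where attribute j ∈ Patienti, else bᵢⱼ.
Initial tableau (one row per fragment):
  row 1: b11 a2 b13 a4 a5 a6
  row 2: a1 a2 b23 b24 a5 a6
  row 3: a1 b32 a3 b34 b35 a6
  row 4: a1 a2 b43 a4 a5 a6
Rows 1 and 2 agree on Diag; apply Diag→Ward, DName and equate their Ward, DName entries.
Rows 1 and 3 agree on DocID; apply DocID→Ward, Room and equate their Ward, Room entries.
Rows 1 and 2 agree on Ward, Room, DName; apply Ward, Room, DName→PName, Diag and equate their PName, Diag entries.
Rows 1 and 4 agree on Ward, Room, DName; apply Ward, Room, DName→PName, Diag and equate their PName, Diag entries.
Rows 1 and 3 agree on Room; apply Room→PName and equate their PName entries.
Row 1 is now all distinguished symbols — the join is lossless.

Yes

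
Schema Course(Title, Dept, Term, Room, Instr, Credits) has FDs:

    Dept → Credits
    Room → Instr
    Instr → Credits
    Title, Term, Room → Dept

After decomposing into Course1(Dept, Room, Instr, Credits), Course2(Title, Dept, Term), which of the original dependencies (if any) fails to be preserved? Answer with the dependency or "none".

Title, Term, Room → Dept

Check Title, Term, Room → Dept: no single fragment contains all of {Title, Dept, Term, Room}, and the restricted closure of {Title, Term, Room} across the fragments never reaches {Dept}.
Dept → Credits is preserved.
Room → Instr is preserved.
Instr → Credits is preserved.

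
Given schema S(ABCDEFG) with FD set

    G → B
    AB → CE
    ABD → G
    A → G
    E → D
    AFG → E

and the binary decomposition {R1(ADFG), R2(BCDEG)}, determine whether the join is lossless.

Common attributes: R1 ∩ R2 = {DG}.
Closure of {DG}: G → B applies, adding B. So (DG)⁺ = {BDG}.
The closure contains neither all of R1 = {ADFG} nor all of R2 = {BCDEG}, so the common attributes are not a superkey of either fragment. The join is lossy.

No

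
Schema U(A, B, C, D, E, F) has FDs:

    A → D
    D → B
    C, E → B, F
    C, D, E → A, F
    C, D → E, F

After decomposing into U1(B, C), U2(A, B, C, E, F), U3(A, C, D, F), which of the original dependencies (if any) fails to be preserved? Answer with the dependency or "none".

Check D → B: no single fragment contains all of {B, D}, and the restricted closure of {D} across the fragments never reaches {B}.
A → D is preserved.
C, E → B, F is preserved.
C, D, E → A, F is preserved.
C, D → E, F is preserved.

D → B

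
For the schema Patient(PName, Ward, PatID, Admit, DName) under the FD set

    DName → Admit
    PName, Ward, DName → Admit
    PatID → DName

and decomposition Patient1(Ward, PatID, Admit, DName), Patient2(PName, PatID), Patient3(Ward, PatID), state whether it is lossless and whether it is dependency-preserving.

Lossless test (chase): Rows 1 and 2 agree on PatID; apply PatID→DName and equate their DName entries. Rows 1 and 3 agree on PatID; apply PatID→DName and equate their DName entries. Rows 1 and 2 agree on DName; apply DName→Admit and equate their Admit entries. Rows 1 and 3 agree on DName; apply DName→Admit and equate their Admit entries. No row becomes fully distinguished — the join is lossy.
Dependency preservation: PName, Ward, DName → Admit is not contained in any single fragment, but the restricted closure of its left-hand side across the fragments still reaches the right-hand side; the remaining FDs each lie inside some fragment. All dependencies are preserved.

lossy but dependency-preserving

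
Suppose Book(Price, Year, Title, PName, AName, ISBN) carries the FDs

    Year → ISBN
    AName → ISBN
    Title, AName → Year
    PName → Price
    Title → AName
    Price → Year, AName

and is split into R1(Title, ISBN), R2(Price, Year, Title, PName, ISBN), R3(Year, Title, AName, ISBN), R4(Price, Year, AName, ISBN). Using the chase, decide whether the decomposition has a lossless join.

Yes

Chase test. Columns are Price, Year, Title, PName, AName, ISBN; row i has aⱼ where attribute j ∈ Ri, else bᵢⱼ.
Initial tableau (one row per fragment):
  row 1: b11 b12 a3 b14 b15 a6
  row 2: a1 a2 a3 a4 b25 a6
  row 3: b31 a2 a3 b34 a5 a6
  row 4: a1 a2 b43 b44 a5 a6
Rows 1 and 2 agree on Title; apply Title→AName and equate their AName entries.
Rows 1 and 3 agree on Title; apply Title→AName and equate their AName entries.
Rows 1 and 2 agree on Title, AName; apply Title, AName→Year and equate their Year entries.
Row 2 is now all distinguished symbols — the join is lossless.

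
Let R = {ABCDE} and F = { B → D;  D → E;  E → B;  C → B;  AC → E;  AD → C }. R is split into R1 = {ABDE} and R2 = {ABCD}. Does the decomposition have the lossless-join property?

Common attributes: R1 ∩ R2 = {ABD}.
Closure of {ABD}: D → E applies, adding E; AD → C applies, adding C. So (ABD)⁺ = {ABCDE}.
This closure contains every attribute of R1, so R1 ∩ R2 → R1. The join is lossless.

Yes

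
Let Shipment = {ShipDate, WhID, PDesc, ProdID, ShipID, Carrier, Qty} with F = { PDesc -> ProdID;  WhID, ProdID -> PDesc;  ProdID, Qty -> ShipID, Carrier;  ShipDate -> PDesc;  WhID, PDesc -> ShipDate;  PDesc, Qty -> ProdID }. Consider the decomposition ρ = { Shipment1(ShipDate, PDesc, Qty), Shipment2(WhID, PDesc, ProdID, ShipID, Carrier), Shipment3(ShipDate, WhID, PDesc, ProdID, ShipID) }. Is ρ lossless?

No

Chase test. Columns are ShipDate, WhID, PDesc, ProdID, ShipID, Carrier, Qty; row i has aⱼ where attribute j ∈ Shipmenti, else bᵢⱼ.
Initial tableau (one row per fragment):
  row 1: a1 b12 a3 b14 b15 b16 a7
  row 2: b21 a2 a3 a4 a5 a6 b27
  row 3: a1 a2 a3 a4 a5 b36 b37
Rows 1 and 2 agree on PDesc; apply PDesc→ProdID and equate their ProdID entries.
Rows 2 and 3 agree on WhID, PDesc; apply WhID, PDesc→ShipDate and equate their ShipDate entries.
No row becomes fully distinguished — the join is lossy.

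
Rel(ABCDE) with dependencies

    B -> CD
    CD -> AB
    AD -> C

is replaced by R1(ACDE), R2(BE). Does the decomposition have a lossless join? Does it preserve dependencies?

Lossless test: (E)⁺ = {E}, which is a superkey of neither fragment — lossy.
Dependency preservation: the restricted closure of {B} across the fragments never reaches {CD}, so B → CD cannot be enforced without a join — not preserved.

lossy and not dependency-preserving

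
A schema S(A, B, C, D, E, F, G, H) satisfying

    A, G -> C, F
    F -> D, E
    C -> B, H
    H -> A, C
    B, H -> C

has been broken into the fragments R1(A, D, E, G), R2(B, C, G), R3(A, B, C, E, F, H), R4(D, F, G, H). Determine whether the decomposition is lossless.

Chase test. Columns are A, B, C, D, E, F, G, H; row i has aⱼ where attribute j ∈ Ri, else bᵢⱼ.
Initial tableau (one row per fragment):
  row 1: a1 b12 b13 a4 a5 b16 a7 b18
  row 2: b21 a2 a3 b24 b25 b26 a7 b28
  row 3: a1 a2 a3 b34 a5 a6 b37 a8
  row 4: b41 b42 b43 a4 b45 a6 a7 a8
Rows 3 and 4 agree on F; apply F→D, E and equate their D, E entries.
Rows 2 and 3 agree on C; apply C→B, H and equate their B, H entries.
Rows 2 and 3 agree on H; apply H→A, C and equate their A, C entries.
Rows 2 and 4 agree on H; apply H→A, C and equate their A, C entries.
Rows 1 and 2 agree on A, G; apply A, G→C, F and equate their C, F entries.
Rows 1 and 4 agree on A, G; apply A, G→C, F and equate their C, F entries.
Rows 1 and 2 agree on F; apply F→D, E and equate their D, E entries.
Rows 1 and 2 agree on C; apply C→B, H and equate their B, H entries.
Rows 1 and 4 agree on C; apply C→B, H and equate their B, H entries.
Row 1 is now all distinguished symbols — the join is lossless.

Yes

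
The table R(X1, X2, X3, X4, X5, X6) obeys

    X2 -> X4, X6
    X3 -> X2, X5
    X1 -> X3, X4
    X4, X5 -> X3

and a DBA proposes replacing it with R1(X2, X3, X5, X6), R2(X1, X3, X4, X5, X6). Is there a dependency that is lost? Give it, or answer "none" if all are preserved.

Check X2 → X4, X6: no single fragment contains all of {X2, X4, X6}, and the restricted closure of {X2} across the fragments never reaches {X4, X6}.
X3 → X2, X5 is preserved.
X1 → X3, X4 is preserved.
X4, X5 → X3 is preserved.

X2 -> X4, X6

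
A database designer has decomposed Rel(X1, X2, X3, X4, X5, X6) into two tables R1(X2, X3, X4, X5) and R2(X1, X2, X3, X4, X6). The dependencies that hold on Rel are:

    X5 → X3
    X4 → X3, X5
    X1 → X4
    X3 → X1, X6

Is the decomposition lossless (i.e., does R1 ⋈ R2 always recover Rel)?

Common attributes: R1 ∩ R2 = {X2, X3, X4}.
Closure of {X2, X3, X4}: X4 → X3, X5 applies, adding X5; X3 → X1, X6 applies, adding X1, X6. So (X2, X3, X4)⁺ = {X1, X2, X3, X4, X5, X6}.
This closure contains every attribute of R1, so R1 ∩ R2 → R1. The join is lossless.

Yes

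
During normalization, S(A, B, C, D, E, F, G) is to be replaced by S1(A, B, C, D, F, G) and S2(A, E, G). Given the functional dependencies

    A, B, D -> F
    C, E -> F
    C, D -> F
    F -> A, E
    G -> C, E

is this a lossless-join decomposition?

Yes

Common attributes: S1 ∩ S2 = {A, G}.
Closure of {A, G}: G → C, E applies, adding C, E; C, E → F applies, adding F. So (A, G)⁺ = {A, C, E, F, G}.
This closure contains every attribute of S2, so S1 ∩ S2 → S2. The join is lossless.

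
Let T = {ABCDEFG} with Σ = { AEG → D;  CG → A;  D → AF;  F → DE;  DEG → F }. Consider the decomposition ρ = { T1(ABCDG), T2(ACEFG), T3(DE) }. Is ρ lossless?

Chase test. Columns are ABCDEFG; row i has aⱼ where attribute j ∈ Ti, else bᵢⱼ.
Initial tableau (one row per fragment):
  row 1: a1 a2 a3 a4 b15 b16 a7
  row 2: a1 b22 a3 b24 a5 a6 a7
  row 3: b31 b32 b33 a4 a5 b36 b37
Rows 1 and 3 agree on D; apply D→AF and equate their AF entries.
Rows 1 and 3 agree on F; apply F→DE and equate their DE entries.
Rows 1 and 2 agree on AEG; apply AEG→D and equate their D entries.
Rows 1 and 2 agree on D; apply D→AF and equate their AF entries.
Row 1 is now all distinguished symbols — the join is lossless.

Yes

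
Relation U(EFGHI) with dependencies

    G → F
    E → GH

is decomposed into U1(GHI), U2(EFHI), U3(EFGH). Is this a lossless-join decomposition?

Chase test. Columns are EFGHI; row i has aⱼ where attribute j ∈ Ui, else bᵢⱼ.
Initial tableau (one row per fragment):
  row 1: b11 b12 a3 a4 a5
  row 2: a1 a2 b23 a4 a5
  row 3: a1 a2 a3 a4 b35
Rows 1 and 3 agree on G; apply G→F and equate their F entries.
Rows 2 and 3 agree on E; apply E→GH and equate their GH entries.
Row 2 is now all distinguished symbols — the join is lossless.

Yes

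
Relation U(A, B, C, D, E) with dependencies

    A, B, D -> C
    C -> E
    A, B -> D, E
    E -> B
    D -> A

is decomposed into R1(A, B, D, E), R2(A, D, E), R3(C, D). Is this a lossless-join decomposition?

Chase test. Columns are A, B, C, D, E; row i has aⱼ where attribute j ∈ Ri, else bᵢⱼ.
Initial tableau (one row per fragment):
  row 1: a1 a2 b13 a4 a5
  row 2: a1 b22 b23 a4 a5
  row 3: b31 b32 a3 a4 b35
Rows 1 and 2 agree on E; apply E→B and equate their B entries.
Rows 1 and 3 agree on D; apply D→A and equate their A entries.
Rows 1 and 2 agree on A, B, D; apply A, B, D→C and equate their C entries.
No row becomes fully distinguished — the join is lossy.

No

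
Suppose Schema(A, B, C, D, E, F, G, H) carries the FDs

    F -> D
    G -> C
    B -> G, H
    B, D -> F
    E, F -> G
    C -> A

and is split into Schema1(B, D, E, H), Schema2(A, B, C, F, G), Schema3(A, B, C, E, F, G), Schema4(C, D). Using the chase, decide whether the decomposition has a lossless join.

Chase test. Columns are A, B, C, D, E, F, G, H; row i has aⱼ where attribute j ∈ Schemai, else bᵢⱼ.
Initial tableau (one row per fragment):
  row 1: b11 a2 b13 a4 a5 b16 b17 a8
  row 2: a1 a2 a3 b24 b25 a6 a7 b28
  row 3: a1 a2 a3 b34 a5 a6 a7 b38
  row 4: b41 b42 a3 a4 b45 b46 b47 b48
Rows 2 and 3 agree on F; apply F→D and equate their D entries.
Rows 1 and 2 agree on B; apply B→G, H and equate their G, H entries.
Rows 1 and 3 agree on B; apply B→G, H and equate their G, H entries.
Rows 2 and 4 agree on C; apply C→A and equate their A entries.
Rows 1 and 2 agree on G; apply G→C and equate their C entries.
Rows 1 and 2 agree on C; apply C→A and equate their A entries.
No row becomes fully distinguished — the join is lossy.

No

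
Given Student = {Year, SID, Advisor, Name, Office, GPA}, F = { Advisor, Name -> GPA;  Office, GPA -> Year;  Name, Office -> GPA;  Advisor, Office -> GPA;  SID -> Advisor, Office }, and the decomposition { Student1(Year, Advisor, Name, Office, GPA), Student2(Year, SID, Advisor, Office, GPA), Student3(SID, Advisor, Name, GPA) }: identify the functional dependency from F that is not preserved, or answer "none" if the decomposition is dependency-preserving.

Advisor, Name → GPA lies within Student1.
Office, GPA → Year lies within Student1.
Name, Office → GPA lies within Student1.
Advisor, Office → GPA lies within Student1.
SID → Advisor, Office lies within Student2.
Every dependency is enforceable on the fragments, so the decomposition is dependency-preserving.

none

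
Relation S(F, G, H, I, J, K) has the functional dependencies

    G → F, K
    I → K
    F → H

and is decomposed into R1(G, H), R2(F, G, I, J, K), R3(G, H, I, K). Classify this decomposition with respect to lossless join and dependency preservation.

lossless but not dependency-preserving

Lossless test (chase): Rows 1 and 2 agree on G; apply G→F, K and equate their F, K entries. Rows 1 and 3 agree on G; apply G→F, K and equate their F, K entries. Rows 1 and 2 agree on F; apply F→H and equate their H entries. Row 2 is now all distinguished symbols — the join is lossless.
Dependency preservation: the restricted closure of {F} across the fragments never reaches {H}, so F → H cannot be enforced without a join — not preserved.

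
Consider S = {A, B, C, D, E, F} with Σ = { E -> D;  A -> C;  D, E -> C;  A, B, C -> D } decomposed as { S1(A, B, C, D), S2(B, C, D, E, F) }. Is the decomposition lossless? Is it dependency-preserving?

Lossless test: (B, C, D)⁺ = {B, C, D}, which is a superkey of neither fragment — lossy.
Dependency preservation: every FD's attributes lie within a single fragment, so each can be enforced locally — preserved.

lossy but dependency-preserving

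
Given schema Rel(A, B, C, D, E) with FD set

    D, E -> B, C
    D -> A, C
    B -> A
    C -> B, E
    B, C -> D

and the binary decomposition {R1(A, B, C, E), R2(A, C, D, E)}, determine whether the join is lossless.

Yes

Common attributes: R1 ∩ R2 = {A, C, E}.
Closure of {A, C, E}: C → B, E applies, adding B; B, C → D applies, adding D. So (A, C, E)⁺ = {A, B, C, D, E}.
This closure contains every attribute of R1, so R1 ∩ R2 → R1. The join is lossless.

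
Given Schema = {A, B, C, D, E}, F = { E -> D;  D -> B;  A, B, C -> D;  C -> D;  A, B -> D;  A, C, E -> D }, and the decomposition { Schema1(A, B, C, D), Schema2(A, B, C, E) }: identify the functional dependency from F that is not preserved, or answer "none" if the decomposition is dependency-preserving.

Check E → D: no single fragment contains all of {D, E}, and the restricted closure of {E} across the fragments never reaches {D}.
D → B is preserved.
A, B, C → D is preserved.
C → D is preserved.
A, B → D is preserved.
A, C, E → D is preserved.

E -> D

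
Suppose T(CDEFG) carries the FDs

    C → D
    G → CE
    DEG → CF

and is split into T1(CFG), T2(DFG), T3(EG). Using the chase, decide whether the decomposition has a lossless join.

Yes

Chase test. Columns are CDEFG; row i has aⱼ where attribute j ∈ Ti, else bᵢⱼ.
Initial tableau (one row per fragment):
  row 1: a1 b12 b13 a4 a5
  row 2: b21 a2 b23 a4 a5
  row 3: b31 b32 a3 b34 a5
Rows 1 and 2 agree on G; apply G→CE and equate their CE entries.
Rows 1 and 3 agree on G; apply G→CE and equate their CE entries.
Rows 1 and 2 agree on C; apply C→D and equate their D entries.
Rows 1 and 3 agree on C; apply C→D and equate their D entries.
Rows 1 and 3 agree on DEG; apply DEG→CF and equate their CF entries.
Row 1 is now all distinguished symbols — the join is lossless.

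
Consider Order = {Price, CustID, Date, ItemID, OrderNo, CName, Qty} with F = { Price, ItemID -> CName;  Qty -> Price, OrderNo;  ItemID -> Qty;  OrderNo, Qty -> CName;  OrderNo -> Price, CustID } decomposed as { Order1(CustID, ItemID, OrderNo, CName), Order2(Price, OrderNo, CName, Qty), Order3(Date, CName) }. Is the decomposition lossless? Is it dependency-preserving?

Lossless test (chase): Rows 1 and 2 agree on OrderNo; apply OrderNo→Price, CustID and equate their Price, CustID entries. No row becomes fully distinguished — the join is lossy.
Dependency preservation: the restricted closure of {ItemID} across the fragments never reaches {Qty}, so ItemID → Qty cannot be enforced without a join — not preserved.

lossy and not dependency-preserving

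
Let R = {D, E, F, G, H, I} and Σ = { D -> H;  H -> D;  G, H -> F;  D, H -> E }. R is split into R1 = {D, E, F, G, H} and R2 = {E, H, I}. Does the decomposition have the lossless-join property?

Common attributes: R1 ∩ R2 = {E, H}.
Closure of {E, H}: H → D applies, adding D. So (E, H)⁺ = {D, E, H}.
The closure contains neither all of R1 = {D, E, F, G, H} nor all of R2 = {E, H, I}, so the common attributes are not a superkey of either fragment. The join is lossy.

No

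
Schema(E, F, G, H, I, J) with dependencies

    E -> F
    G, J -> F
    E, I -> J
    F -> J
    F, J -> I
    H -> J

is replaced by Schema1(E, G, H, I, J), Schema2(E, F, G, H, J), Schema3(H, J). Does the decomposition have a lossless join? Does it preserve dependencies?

Lossless test (chase): Rows 1 and 2 agree on E; apply E→F and equate their F entries. Rows 1 and 2 agree on F, J; apply F, J→I and equate their I entries. Row 1 is now all distinguished symbols — the join is lossless.
Dependency preservation: the restricted closure of {F, J} across the fragments never reaches {I}, so F, J → I cannot be enforced without a join — not preserved.

lossless but not dependency-preserving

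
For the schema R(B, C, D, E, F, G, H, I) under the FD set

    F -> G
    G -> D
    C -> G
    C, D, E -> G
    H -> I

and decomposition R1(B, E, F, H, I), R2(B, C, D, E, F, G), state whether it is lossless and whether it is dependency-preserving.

Lossless test: (B, E, F)⁺ = {B, D, E, F, G}, which is a superkey of neither fragment — lossy.
Dependency preservation: every FD's attributes lie within a single fragment, so each can be enforced locally — preserved.

lossy but dependency-preserving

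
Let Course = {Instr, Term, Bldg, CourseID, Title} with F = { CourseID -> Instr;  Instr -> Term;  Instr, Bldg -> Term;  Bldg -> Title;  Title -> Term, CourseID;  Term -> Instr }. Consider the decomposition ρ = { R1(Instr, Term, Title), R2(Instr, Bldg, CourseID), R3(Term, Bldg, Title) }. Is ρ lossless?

Yes

Chase test. Columns are Instr, Term, Bldg, CourseID, Title; row i has aⱼ where attribute j ∈ Ri, else bᵢⱼ.
Initial tableau (one row per fragment):
  row 1: a1 a2 b13 b14 a5
  row 2: a1 b22 a3 a4 b25
  row 3: b31 a2 a3 b34 a5
Rows 1 and 2 agree on Instr; apply Instr→Term and equate their Term entries.
Rows 2 and 3 agree on Bldg; apply Bldg→Title and equate their Title entries.
Rows 1 and 2 agree on Title; apply Title→Term, CourseID and equate their Term, CourseID entries.
Rows 1 and 3 agree on Title; apply Title→Term, CourseID and equate their Term, CourseID entries.
Rows 1 and 3 agree on Term; apply Term→Instr and equate their Instr entries.
Row 2 is now all distinguished symbols — the join is lossless.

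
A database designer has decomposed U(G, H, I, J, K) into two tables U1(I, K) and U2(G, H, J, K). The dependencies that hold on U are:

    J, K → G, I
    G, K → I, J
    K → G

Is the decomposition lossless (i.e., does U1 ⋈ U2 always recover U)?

Common attributes: U1 ∩ U2 = {K}.
Closure of {K}: K → G applies, adding G; G, K → I, J applies, adding I, J. So (K)⁺ = {G, I, J, K}.
This closure contains every attribute of U1, so U1 ∩ U2 → U1. The join is lossless.

Yes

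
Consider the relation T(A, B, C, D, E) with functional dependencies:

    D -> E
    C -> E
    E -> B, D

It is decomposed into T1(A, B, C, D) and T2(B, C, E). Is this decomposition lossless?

Yes

Common attributes: T1 ∩ T2 = {B, C}.
Closure of {B, C}: C → E applies, adding E; E → B, D applies, adding D. So (B, C)⁺ = {B, C, D, E}.
This closure contains every attribute of T2, so T1 ∩ T2 → T2. The join is lossless.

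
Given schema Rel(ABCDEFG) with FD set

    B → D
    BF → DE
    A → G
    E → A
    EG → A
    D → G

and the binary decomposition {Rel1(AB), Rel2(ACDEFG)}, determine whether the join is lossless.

No

Common attributes: Rel1 ∩ Rel2 = {A}.
Closure of {A}: A → G applies, adding G. So (A)⁺ = {AG}.
The closure contains neither all of Rel1 = {AB} nor all of Rel2 = {ACDEFG}, so the common attributes are not a superkey of either fragment. The join is lossy.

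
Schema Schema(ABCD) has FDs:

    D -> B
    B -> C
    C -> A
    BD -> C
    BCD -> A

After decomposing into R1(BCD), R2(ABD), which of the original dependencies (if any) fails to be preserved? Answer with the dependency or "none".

Check C → A: no single fragment contains all of {AC}, and the restricted closure of {C} across the fragments never reaches {A}.
D → B is preserved.
B → C is preserved.
BD → C is preserved.
BCD → A is preserved.

C -> A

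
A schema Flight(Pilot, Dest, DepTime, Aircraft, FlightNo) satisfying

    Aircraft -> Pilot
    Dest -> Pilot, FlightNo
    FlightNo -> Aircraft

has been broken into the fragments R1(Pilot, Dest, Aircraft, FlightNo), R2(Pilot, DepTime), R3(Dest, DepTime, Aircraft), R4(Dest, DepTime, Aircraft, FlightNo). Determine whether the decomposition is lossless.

Yes

Chase test. Columns are Pilot, Dest, DepTime, Aircraft, FlightNo; row i has aⱼ where attribute j ∈ Ri, else bᵢⱼ.
Initial tableau (one row per fragment):
  row 1: a1 a2 b13 a4 a5
  row 2: a1 b22 a3 b24 b25
  row 3: b31 a2 a3 a4 b35
  row 4: b41 a2 a3 a4 a5
Rows 1 and 3 agree on Aircraft; apply Aircraft→Pilot and equate their Pilot entries.
Rows 1 and 4 agree on Aircraft; apply Aircraft→Pilot and equate their Pilot entries.
Rows 1 and 3 agree on Dest; apply Dest→Pilot, FlightNo and equate their Pilot, FlightNo entries.
Row 3 is now all distinguished symbols — the join is lossless.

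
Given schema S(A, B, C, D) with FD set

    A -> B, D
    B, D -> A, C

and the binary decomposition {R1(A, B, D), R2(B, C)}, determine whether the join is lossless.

Common attributes: R1 ∩ R2 = {B}.
No dependency enlarges {B}, so (B)⁺ = {B}.
The closure contains neither all of R1 = {A, B, D} nor all of R2 = {B, C}, so the common attributes are not a superkey of either fragment. The join is lossy.

No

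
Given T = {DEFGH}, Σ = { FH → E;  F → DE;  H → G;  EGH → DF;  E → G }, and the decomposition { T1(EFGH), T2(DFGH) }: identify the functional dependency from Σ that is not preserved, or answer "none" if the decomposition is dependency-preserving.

none

FH → E lies within T1.
F → DE: restricted closure across fragments reaches DE.
H → G lies within T1.
EGH → DF: restricted closure across fragments reaches DF.
E → G lies within T1.
Every dependency is enforceable on the fragments, so the decomposition is dependency-preserving.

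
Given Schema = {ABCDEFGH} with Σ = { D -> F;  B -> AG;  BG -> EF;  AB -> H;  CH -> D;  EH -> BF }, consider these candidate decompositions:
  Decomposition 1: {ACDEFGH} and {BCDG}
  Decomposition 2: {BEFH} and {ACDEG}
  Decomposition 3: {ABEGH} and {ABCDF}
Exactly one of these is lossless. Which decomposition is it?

Decomposition 1: common = {CDG}, closure = {CDFG} → lossy.
Decomposition 2: common = {E}, closure = {E} → lossy.
Decomposition 3: common = {AB}, closure = {ABEFGH} → lossless.

Decomposition 3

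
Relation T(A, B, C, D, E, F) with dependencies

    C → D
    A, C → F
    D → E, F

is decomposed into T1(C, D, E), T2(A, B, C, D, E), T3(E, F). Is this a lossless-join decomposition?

No

Chase test. Columns are A, B, C, D, E, F; row i has aⱼ where attribute j ∈ Ti, else bᵢⱼ.
Initial tableau (one row per fragment):
  row 1: b11 b12 a3 a4 a5 b16
  row 2: a1 a2 a3 a4 a5 b26
  row 3: b31 b32 b33 b34 a5 a6
Rows 1 and 2 agree on D; apply D→E, F and equate their E, F entries.
No row becomes fully distinguished — the join is lossy.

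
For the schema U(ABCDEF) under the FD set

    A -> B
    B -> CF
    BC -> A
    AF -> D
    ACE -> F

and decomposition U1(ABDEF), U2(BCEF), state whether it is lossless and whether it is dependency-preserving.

lossless and dependency-preserving

Lossless test: (BEF)⁺ = {ABCDEF}, which contains all of one fragment — lossless.
Dependency preservation: BC → A; ACE → F are not contained in any single fragment, but the restricted closure of each left-hand side across the fragments still reaches the right-hand side; the remaining FDs each lie inside some fragment. All dependencies are preserved.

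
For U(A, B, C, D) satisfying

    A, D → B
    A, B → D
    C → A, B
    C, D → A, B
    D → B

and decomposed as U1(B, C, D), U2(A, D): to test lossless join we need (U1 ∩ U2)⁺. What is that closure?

B, D

U1 ∩ U2 = {D}.
D → B applies, adding B
Closure: {B, D}.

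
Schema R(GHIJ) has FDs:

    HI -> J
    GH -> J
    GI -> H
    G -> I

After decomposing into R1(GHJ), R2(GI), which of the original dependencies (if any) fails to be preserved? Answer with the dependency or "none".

HI -> J

Check HI → J: no single fragment contains all of {HIJ}, and the restricted closure of {HI} across the fragments never reaches {J}.
GH → J is preserved.
GI → H is preserved.
G → I is preserved.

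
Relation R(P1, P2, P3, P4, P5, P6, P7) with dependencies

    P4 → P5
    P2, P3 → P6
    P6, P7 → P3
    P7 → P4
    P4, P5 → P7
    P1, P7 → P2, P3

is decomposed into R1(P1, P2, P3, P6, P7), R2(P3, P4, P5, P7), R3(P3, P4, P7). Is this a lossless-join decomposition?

Chase test. Columns are P1, P2, P3, P4, P5, P6, P7; row i has aⱼ where attribute j ∈ Ri, else bᵢⱼ.
Initial tableau (one row per fragment):
  row 1: a1 a2 a3 b14 b15 a6 a7
  row 2: b21 b22 a3 a4 a5 b26 a7
  row 3: b31 b32 a3 a4 b35 b36 a7
Rows 2 and 3 agree on P4; apply P4→P5 and equate their P5 entries.
Rows 1 and 2 agree on P7; apply P7→P4 and equate their P4 entries.
Rows 1 and 2 agree on P4; apply P4→P5 and equate their P5 entries.
Row 1 is now all distinguished symbols — the join is lossless.

Yes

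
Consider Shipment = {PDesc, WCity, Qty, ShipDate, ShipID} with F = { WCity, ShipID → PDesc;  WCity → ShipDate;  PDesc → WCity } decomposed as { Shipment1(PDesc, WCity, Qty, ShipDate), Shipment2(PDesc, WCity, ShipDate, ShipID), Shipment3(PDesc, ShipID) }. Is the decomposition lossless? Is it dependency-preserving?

lossy but dependency-preserving

Lossless test (chase): Rows 1 and 3 agree on PDesc; apply PDesc→WCity and equate their WCity entries. Rows 1 and 3 agree on WCity; apply WCity→ShipDate and equate their ShipDate entries. No row becomes fully distinguished — the join is lossy.
Dependency preservation: every FD's attributes lie within a single fragment, so each can be enforced locally — preserved.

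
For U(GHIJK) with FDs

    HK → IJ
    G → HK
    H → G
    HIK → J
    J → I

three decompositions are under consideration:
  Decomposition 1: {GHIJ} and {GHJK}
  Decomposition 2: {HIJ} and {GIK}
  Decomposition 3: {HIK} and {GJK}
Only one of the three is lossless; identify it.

Decomposition 1: common = {GHJ}, closure = {GHIJK} → lossless.
Decomposition 2: common = {I}, closure = {I} → lossy.
Decomposition 3: common = {K}, closure = {K} → lossy.

Decomposition 1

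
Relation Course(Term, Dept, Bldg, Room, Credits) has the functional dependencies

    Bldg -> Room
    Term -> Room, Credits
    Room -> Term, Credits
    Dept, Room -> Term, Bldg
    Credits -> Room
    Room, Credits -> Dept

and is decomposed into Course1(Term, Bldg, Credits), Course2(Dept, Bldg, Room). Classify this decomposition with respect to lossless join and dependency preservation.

lossless and dependency-preserving

Lossless test: (Bldg)⁺ = {Term, Dept, Bldg, Room, Credits}, which contains all of one fragment — lossless.
Dependency preservation: Term → Room, Credits; Room → Term, Credits; Dept, Room → Term, Bldg; Credits → Room; Room, Credits → Dept are not contained in any single fragment, but the restricted closure of each left-hand side across the fragments still reaches the right-hand side; the remaining FDs each lie inside some fragment. All dependencies are preserved.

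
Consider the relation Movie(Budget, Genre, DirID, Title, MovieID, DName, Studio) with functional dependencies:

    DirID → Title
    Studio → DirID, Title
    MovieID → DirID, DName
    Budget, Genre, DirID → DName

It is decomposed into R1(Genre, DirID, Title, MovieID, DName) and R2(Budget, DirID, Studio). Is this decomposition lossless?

Common attributes: R1 ∩ R2 = {DirID}.
Closure of {DirID}: DirID → Title applies, adding Title. So (DirID)⁺ = {DirID, Title}.
The closure contains neither all of R1 = {Genre, DirID, Title, MovieID, DName} nor all of R2 = {Budget, DirID, Studio}, so the common attributes are not a superkey of either fragment. The join is lossy.

No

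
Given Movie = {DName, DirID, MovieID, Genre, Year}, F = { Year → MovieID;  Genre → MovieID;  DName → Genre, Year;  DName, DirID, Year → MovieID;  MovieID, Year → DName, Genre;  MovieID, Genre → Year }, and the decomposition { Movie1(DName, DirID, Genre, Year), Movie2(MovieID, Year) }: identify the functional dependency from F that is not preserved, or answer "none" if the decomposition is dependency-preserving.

none

Year → MovieID lies within Movie2.
Genre → MovieID: restricted closure across fragments reaches MovieID.
DName → Genre, Year lies within Movie1.
DName, DirID, Year → MovieID: restricted closure across fragments reaches MovieID.
MovieID, Year → DName, Genre: restricted closure across fragments reaches DName, Genre.
MovieID, Genre → Year: restricted closure across fragments reaches Year.
Every dependency is enforceable on the fragments, so the decomposition is dependency-preserving.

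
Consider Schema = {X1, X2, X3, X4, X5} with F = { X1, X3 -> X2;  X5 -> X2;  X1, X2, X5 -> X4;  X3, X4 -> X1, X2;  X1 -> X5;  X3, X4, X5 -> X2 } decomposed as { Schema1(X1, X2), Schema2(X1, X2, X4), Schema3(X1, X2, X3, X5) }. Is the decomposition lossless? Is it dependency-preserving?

Lossless test (chase): Rows 1 and 2 agree on X1; apply X1→X5 and equate their X5 entries. Rows 1 and 3 agree on X1; apply X1→X5 and equate their X5 entries. Rows 1 and 2 agree on X1, X2, X5; apply X1, X2, X5→X4 and equate their X4 entries. Rows 1 and 3 agree on X1, X2, X5; apply X1, X2, X5→X4 and equate their X4 entries. Row 3 is now all distinguished symbols — the join is lossless.
Dependency preservation: the restricted closure of {X3, X4} across the fragments never reaches {X1, X2}, so X3, X4 → X1, X2 cannot be enforced without a join — not preserved.

lossless but not dependency-preserving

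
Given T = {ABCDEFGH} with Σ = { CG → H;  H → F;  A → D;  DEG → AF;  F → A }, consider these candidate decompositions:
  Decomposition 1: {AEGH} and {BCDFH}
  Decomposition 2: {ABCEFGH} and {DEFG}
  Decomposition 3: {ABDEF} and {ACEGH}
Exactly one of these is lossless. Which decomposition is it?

Decomposition 1: common = {H}, closure = {ADFH} → lossy.
Decomposition 2: common = {EFG}, closure = {ADEFG} → lossless.
Decomposition 3: common = {AE}, closure = {ADE} → lossy.

Decomposition 2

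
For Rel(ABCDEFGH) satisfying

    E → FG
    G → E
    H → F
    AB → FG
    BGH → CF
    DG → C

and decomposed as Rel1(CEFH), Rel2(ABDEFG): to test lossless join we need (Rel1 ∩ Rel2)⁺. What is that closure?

Rel1 ∩ Rel2 = {EF}.
E → FG applies, adding G
Closure: {EFG}.

EFG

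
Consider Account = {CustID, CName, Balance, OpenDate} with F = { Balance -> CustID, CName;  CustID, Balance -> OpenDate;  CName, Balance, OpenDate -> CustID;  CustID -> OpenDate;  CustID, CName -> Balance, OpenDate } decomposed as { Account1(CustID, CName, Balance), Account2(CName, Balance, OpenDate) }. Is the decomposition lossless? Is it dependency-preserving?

lossless but not dependency-preserving

Lossless test: (CName, Balance)⁺ = {CustID, CName, Balance, OpenDate}, which contains all of one fragment — lossless.
Dependency preservation: the restricted closure of {CustID} across the fragments never reaches {OpenDate}, so CustID → OpenDate cannot be enforced without a join — not preserved.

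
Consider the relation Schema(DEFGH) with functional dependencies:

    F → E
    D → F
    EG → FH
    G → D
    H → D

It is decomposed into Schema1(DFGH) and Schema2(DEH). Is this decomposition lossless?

Yes

Common attributes: Schema1 ∩ Schema2 = {DH}.
Closure of {DH}: D → F applies, adding F; F → E applies, adding E. So (DH)⁺ = {DEFH}.
This closure contains every attribute of Schema2, so Schema1 ∩ Schema2 → Schema2. The join is lossless.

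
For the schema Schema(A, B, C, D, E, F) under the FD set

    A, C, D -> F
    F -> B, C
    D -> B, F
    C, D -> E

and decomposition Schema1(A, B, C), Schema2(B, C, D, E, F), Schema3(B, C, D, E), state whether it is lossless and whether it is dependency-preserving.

lossy but dependency-preserving

Lossless test (chase): Rows 2 and 3 agree on D; apply D→B, F and equate their B, F entries. No row becomes fully distinguished — the join is lossy.
Dependency preservation: A, C, D → F is not contained in any single fragment, but the restricted closure of its left-hand side across the fragments still reaches the right-hand side; the remaining FDs each lie inside some fragment. All dependencies are preserved.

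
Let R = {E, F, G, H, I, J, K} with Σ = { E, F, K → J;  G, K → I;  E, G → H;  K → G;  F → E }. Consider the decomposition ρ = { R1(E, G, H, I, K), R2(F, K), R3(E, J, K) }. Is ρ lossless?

Chase test. Columns are E, F, G, H, I, J, K; row i has aⱼ where attribute j ∈ Ri, else bᵢⱼ.
Initial tableau (one row per fragment):
  row 1: a1 b12 a3 a4 a5 b16 a7
  row 2: b21 a2 b23 b24 b25 b26 a7
  row 3: a1 b32 b33 b34 b35 a6 a7
Rows 1 and 2 agree on K; apply K→G and equate their G entries.
Rows 1 and 3 agree on K; apply K→G and equate their G entries.
Rows 1 and 2 agree on G, K; apply G, K→I and equate their I entries.
Rows 1 and 3 agree on G, K; apply G, K→I and equate their I entries.
Rows 1 and 3 agree on E, G; apply E, G→H and equate their H entries.
No row becomes fully distinguished — the join is lossy.

No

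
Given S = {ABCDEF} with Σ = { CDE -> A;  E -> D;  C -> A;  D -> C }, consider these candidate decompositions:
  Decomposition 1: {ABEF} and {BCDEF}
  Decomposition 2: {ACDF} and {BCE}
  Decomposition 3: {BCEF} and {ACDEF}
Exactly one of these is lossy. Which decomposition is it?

Decomposition 1: common = {BEF}, closure = {ABCDEF} → lossless.
Decomposition 2: common = {C}, closure = {AC} → lossy.
Decomposition 3: common = {CEF}, closure = {ACDEF} → lossless.

Decomposition 2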